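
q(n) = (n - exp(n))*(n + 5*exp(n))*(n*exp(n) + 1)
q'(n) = (1 - exp(n))*(n + 5*exp(n))*(n*exp(n) + 1) + (n - exp(n))*(n + 5*exp(n))*(n*exp(n) + exp(n)) + (n - exp(n))*(n*exp(n) + 1)*(5*exp(n) + 1) = (1 - exp(n))*(n + 5*exp(n))*(n*exp(n) + 1) + (n + 1)*(n - exp(n))*(n + 5*exp(n))*exp(n) + (n - exp(n))*(n*exp(n) + 1)*(5*exp(n) + 1)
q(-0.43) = -2.20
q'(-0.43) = -3.73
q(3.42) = -447791.14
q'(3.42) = -1501803.27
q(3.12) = -162799.11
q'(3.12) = -552285.40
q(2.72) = -41429.89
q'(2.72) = -142993.98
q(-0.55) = -1.80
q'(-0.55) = -3.00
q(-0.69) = -1.42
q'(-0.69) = -2.48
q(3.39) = -404907.40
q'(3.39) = -1359452.39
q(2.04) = -3818.58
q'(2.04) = -13591.36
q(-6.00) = 35.41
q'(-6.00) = -12.32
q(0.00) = -5.00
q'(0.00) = -11.00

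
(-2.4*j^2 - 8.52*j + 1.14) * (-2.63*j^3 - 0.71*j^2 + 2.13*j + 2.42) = 6.312*j^5 + 24.1116*j^4 - 2.061*j^3 - 24.765*j^2 - 18.1902*j + 2.7588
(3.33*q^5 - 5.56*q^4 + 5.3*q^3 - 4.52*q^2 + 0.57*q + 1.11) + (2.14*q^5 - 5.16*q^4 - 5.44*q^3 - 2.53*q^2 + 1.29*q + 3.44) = 5.47*q^5 - 10.72*q^4 - 0.140000000000001*q^3 - 7.05*q^2 + 1.86*q + 4.55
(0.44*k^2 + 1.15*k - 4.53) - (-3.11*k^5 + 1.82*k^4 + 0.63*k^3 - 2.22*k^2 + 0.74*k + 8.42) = 3.11*k^5 - 1.82*k^4 - 0.63*k^3 + 2.66*k^2 + 0.41*k - 12.95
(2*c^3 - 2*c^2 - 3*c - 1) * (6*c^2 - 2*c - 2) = 12*c^5 - 16*c^4 - 18*c^3 + 4*c^2 + 8*c + 2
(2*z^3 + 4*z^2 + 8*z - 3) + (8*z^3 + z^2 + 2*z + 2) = 10*z^3 + 5*z^2 + 10*z - 1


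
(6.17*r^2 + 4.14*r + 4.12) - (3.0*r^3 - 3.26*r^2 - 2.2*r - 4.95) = -3.0*r^3 + 9.43*r^2 + 6.34*r + 9.07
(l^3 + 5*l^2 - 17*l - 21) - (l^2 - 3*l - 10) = l^3 + 4*l^2 - 14*l - 11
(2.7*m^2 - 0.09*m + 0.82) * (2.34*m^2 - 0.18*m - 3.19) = 6.318*m^4 - 0.6966*m^3 - 6.678*m^2 + 0.1395*m - 2.6158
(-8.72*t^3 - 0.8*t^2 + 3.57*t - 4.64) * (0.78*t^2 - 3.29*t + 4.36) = -6.8016*t^5 + 28.0648*t^4 - 32.6026*t^3 - 18.8525*t^2 + 30.8308*t - 20.2304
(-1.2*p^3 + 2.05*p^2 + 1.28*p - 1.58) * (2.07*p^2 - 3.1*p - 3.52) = -2.484*p^5 + 7.9635*p^4 + 0.5186*p^3 - 14.4546*p^2 + 0.3924*p + 5.5616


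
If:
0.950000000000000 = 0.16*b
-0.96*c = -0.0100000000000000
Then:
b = 5.94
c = 0.01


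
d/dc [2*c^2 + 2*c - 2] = 4*c + 2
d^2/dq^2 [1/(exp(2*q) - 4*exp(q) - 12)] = 4*((1 - exp(q))*(-exp(2*q) + 4*exp(q) + 12) - 2*(exp(q) - 2)^2*exp(q))*exp(q)/(-exp(2*q) + 4*exp(q) + 12)^3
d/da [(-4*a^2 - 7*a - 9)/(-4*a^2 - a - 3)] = 12*(-2*a^2 - 4*a + 1)/(16*a^4 + 8*a^3 + 25*a^2 + 6*a + 9)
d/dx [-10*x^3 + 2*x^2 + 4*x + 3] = -30*x^2 + 4*x + 4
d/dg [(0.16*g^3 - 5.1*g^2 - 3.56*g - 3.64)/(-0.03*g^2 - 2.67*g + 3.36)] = (-0.0048*g^4 - 0.8544*g^3 + 15.123*g^2 - 34.4904*g - 21.6804)/(0.0009*g^4 + 0.1602*g^3 + 6.9273*g^2 - 17.9424*g + 11.2896)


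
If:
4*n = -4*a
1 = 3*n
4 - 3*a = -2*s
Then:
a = -1/3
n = 1/3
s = -5/2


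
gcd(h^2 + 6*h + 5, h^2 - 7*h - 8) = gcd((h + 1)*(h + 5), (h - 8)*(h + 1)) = h + 1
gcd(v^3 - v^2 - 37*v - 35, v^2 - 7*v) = v - 7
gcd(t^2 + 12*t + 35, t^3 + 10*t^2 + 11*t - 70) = t^2 + 12*t + 35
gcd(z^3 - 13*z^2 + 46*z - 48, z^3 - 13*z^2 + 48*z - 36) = 1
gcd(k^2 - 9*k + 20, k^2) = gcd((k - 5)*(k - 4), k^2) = 1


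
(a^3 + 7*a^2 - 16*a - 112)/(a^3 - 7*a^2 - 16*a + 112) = (a + 7)/(a - 7)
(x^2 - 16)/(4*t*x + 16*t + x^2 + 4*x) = (x - 4)/(4*t + x)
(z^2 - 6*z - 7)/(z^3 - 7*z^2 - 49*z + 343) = (z + 1)/(z^2 - 49)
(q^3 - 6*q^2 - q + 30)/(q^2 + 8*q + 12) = (q^2 - 8*q + 15)/(q + 6)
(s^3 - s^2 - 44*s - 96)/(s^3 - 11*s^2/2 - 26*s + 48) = 2*(s + 3)/(2*s - 3)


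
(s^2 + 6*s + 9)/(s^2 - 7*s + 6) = (s^2 + 6*s + 9)/(s^2 - 7*s + 6)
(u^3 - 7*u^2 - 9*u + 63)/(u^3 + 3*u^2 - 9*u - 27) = (u - 7)/(u + 3)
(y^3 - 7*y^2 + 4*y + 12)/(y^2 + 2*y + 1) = (y^2 - 8*y + 12)/(y + 1)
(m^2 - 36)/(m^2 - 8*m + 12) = (m + 6)/(m - 2)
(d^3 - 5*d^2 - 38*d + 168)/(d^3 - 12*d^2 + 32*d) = (d^2 - d - 42)/(d*(d - 8))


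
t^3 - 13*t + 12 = (t - 3)*(t - 1)*(t + 4)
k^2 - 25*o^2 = (k - 5*o)*(k + 5*o)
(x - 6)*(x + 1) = x^2 - 5*x - 6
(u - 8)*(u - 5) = u^2 - 13*u + 40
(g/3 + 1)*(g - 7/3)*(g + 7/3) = g^3/3 + g^2 - 49*g/27 - 49/9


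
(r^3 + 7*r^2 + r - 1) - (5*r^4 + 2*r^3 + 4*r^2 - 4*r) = -5*r^4 - r^3 + 3*r^2 + 5*r - 1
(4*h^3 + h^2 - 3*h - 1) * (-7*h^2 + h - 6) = -28*h^5 - 3*h^4 - 2*h^3 - 2*h^2 + 17*h + 6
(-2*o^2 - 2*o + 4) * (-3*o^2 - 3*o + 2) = 6*o^4 + 12*o^3 - 10*o^2 - 16*o + 8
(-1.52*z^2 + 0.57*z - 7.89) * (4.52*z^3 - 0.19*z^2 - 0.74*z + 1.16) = -6.8704*z^5 + 2.8652*z^4 - 34.6463*z^3 - 0.6859*z^2 + 6.4998*z - 9.1524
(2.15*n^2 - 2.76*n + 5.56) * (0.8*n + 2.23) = 1.72*n^3 + 2.5865*n^2 - 1.7068*n + 12.3988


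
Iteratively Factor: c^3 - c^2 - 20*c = (c)*(c^2 - c - 20) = c*(c + 4)*(c - 5)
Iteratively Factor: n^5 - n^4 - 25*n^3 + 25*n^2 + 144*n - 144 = (n - 3)*(n^4 + 2*n^3 - 19*n^2 - 32*n + 48) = (n - 3)*(n - 1)*(n^3 + 3*n^2 - 16*n - 48) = (n - 3)*(n - 1)*(n + 3)*(n^2 - 16) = (n - 3)*(n - 1)*(n + 3)*(n + 4)*(n - 4)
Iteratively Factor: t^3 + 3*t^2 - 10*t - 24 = (t + 4)*(t^2 - t - 6) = (t - 3)*(t + 4)*(t + 2)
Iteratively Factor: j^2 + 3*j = (j)*(j + 3)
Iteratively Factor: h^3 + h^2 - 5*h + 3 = (h - 1)*(h^2 + 2*h - 3) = (h - 1)^2*(h + 3)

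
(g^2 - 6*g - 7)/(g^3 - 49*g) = (g + 1)/(g*(g + 7))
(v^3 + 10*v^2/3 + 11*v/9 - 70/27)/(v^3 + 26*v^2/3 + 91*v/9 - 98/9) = (v + 5/3)/(v + 7)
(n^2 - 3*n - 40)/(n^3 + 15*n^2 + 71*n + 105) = (n - 8)/(n^2 + 10*n + 21)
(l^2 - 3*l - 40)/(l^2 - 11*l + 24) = (l + 5)/(l - 3)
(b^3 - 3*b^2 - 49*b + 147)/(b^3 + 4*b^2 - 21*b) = (b - 7)/b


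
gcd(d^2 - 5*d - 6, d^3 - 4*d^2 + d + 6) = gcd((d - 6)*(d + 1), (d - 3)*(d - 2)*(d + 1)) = d + 1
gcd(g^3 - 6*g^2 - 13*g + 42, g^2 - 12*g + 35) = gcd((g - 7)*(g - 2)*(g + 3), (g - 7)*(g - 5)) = g - 7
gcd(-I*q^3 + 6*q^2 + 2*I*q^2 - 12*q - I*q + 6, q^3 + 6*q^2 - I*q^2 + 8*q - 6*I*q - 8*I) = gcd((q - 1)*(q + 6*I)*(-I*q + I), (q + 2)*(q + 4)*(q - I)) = 1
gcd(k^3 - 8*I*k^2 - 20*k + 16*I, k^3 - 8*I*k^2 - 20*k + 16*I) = k^3 - 8*I*k^2 - 20*k + 16*I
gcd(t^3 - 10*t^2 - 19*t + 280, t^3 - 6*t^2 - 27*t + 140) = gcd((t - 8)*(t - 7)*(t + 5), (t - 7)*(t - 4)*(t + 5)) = t^2 - 2*t - 35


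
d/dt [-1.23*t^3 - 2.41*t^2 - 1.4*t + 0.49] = -3.69*t^2 - 4.82*t - 1.4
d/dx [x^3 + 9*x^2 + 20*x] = 3*x^2 + 18*x + 20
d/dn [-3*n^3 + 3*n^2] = 3*n*(2 - 3*n)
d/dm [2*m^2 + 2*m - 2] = 4*m + 2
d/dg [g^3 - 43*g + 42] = 3*g^2 - 43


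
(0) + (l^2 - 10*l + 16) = l^2 - 10*l + 16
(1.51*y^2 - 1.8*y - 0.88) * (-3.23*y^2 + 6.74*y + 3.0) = -4.8773*y^4 + 15.9914*y^3 - 4.7596*y^2 - 11.3312*y - 2.64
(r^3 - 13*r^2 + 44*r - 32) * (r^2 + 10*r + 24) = r^5 - 3*r^4 - 62*r^3 + 96*r^2 + 736*r - 768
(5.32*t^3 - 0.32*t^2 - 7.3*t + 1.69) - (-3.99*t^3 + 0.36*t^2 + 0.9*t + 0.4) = 9.31*t^3 - 0.68*t^2 - 8.2*t + 1.29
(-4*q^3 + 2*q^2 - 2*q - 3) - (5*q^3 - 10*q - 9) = -9*q^3 + 2*q^2 + 8*q + 6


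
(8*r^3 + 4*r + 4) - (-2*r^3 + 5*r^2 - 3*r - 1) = 10*r^3 - 5*r^2 + 7*r + 5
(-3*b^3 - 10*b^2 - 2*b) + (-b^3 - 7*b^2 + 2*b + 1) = -4*b^3 - 17*b^2 + 1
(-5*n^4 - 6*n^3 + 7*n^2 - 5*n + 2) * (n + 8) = -5*n^5 - 46*n^4 - 41*n^3 + 51*n^2 - 38*n + 16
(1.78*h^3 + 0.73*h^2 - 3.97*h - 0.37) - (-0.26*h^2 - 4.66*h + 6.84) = 1.78*h^3 + 0.99*h^2 + 0.69*h - 7.21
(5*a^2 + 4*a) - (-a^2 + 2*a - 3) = 6*a^2 + 2*a + 3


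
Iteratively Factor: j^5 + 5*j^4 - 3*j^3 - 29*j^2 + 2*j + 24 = (j - 1)*(j^4 + 6*j^3 + 3*j^2 - 26*j - 24) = (j - 1)*(j + 1)*(j^3 + 5*j^2 - 2*j - 24) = (j - 1)*(j + 1)*(j + 3)*(j^2 + 2*j - 8) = (j - 2)*(j - 1)*(j + 1)*(j + 3)*(j + 4)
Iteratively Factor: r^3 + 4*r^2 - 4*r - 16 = (r - 2)*(r^2 + 6*r + 8) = (r - 2)*(r + 2)*(r + 4)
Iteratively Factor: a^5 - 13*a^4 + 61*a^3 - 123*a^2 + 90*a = (a - 3)*(a^4 - 10*a^3 + 31*a^2 - 30*a) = a*(a - 3)*(a^3 - 10*a^2 + 31*a - 30) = a*(a - 3)^2*(a^2 - 7*a + 10) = a*(a - 3)^2*(a - 2)*(a - 5)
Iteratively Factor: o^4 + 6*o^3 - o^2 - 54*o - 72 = (o + 2)*(o^3 + 4*o^2 - 9*o - 36) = (o - 3)*(o + 2)*(o^2 + 7*o + 12) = (o - 3)*(o + 2)*(o + 3)*(o + 4)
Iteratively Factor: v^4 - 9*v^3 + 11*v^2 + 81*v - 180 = (v - 3)*(v^3 - 6*v^2 - 7*v + 60) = (v - 4)*(v - 3)*(v^2 - 2*v - 15) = (v - 5)*(v - 4)*(v - 3)*(v + 3)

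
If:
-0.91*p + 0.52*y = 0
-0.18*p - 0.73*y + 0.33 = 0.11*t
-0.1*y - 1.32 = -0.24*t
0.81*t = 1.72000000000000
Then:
No Solution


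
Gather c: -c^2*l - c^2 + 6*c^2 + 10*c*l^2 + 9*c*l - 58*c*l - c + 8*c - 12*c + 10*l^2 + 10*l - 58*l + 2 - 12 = c^2*(5 - l) + c*(10*l^2 - 49*l - 5) + 10*l^2 - 48*l - 10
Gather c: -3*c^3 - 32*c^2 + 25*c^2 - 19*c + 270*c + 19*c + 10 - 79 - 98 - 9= -3*c^3 - 7*c^2 + 270*c - 176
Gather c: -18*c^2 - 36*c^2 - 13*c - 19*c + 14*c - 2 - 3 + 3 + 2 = -54*c^2 - 18*c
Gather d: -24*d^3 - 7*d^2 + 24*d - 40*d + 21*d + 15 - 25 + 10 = -24*d^3 - 7*d^2 + 5*d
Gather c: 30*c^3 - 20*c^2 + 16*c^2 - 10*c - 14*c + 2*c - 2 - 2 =30*c^3 - 4*c^2 - 22*c - 4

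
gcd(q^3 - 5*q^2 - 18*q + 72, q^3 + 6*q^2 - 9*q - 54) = q - 3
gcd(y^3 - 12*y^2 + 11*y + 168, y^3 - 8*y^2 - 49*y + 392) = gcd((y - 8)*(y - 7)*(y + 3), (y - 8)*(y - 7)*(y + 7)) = y^2 - 15*y + 56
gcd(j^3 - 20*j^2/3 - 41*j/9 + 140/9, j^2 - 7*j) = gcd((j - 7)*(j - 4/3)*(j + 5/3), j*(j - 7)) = j - 7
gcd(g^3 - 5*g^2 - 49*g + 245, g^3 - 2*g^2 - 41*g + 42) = g - 7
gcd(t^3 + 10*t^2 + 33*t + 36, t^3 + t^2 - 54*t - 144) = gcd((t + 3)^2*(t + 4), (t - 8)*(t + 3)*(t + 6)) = t + 3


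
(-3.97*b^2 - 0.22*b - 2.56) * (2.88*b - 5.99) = -11.4336*b^3 + 23.1467*b^2 - 6.055*b + 15.3344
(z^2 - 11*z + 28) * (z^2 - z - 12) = z^4 - 12*z^3 + 27*z^2 + 104*z - 336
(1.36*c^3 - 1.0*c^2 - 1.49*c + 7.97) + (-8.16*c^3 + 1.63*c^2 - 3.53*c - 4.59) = -6.8*c^3 + 0.63*c^2 - 5.02*c + 3.38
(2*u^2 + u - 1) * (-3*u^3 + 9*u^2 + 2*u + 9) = -6*u^5 + 15*u^4 + 16*u^3 + 11*u^2 + 7*u - 9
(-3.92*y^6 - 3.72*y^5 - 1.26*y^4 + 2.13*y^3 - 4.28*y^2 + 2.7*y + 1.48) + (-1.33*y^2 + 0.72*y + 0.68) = -3.92*y^6 - 3.72*y^5 - 1.26*y^4 + 2.13*y^3 - 5.61*y^2 + 3.42*y + 2.16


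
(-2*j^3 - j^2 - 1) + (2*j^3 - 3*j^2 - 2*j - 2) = -4*j^2 - 2*j - 3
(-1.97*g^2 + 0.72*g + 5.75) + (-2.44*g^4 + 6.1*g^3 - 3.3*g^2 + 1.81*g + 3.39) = -2.44*g^4 + 6.1*g^3 - 5.27*g^2 + 2.53*g + 9.14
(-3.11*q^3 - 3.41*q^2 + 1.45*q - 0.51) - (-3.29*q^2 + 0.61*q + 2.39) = -3.11*q^3 - 0.12*q^2 + 0.84*q - 2.9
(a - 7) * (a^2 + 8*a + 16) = a^3 + a^2 - 40*a - 112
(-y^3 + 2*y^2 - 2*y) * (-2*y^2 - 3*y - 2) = 2*y^5 - y^4 + 2*y^2 + 4*y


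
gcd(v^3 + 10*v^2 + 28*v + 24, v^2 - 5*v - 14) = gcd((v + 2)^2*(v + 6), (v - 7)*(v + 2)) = v + 2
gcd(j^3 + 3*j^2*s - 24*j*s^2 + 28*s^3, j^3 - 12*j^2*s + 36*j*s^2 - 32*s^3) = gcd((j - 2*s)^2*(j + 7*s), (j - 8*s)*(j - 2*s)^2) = j^2 - 4*j*s + 4*s^2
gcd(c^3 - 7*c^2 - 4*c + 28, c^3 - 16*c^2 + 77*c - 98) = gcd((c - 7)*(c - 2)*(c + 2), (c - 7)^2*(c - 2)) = c^2 - 9*c + 14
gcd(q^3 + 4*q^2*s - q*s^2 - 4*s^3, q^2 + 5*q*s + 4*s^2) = q^2 + 5*q*s + 4*s^2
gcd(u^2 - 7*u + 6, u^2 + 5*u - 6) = u - 1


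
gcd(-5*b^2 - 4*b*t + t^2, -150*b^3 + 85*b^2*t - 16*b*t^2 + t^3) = -5*b + t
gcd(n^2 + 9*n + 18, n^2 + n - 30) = n + 6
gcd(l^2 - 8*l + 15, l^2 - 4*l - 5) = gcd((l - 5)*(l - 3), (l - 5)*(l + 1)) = l - 5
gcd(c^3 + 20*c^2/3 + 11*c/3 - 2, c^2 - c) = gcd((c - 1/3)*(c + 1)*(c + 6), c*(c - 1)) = 1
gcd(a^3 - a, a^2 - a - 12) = 1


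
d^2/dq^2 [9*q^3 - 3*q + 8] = 54*q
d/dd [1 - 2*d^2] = -4*d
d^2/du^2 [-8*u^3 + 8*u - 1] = -48*u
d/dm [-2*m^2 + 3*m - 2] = 3 - 4*m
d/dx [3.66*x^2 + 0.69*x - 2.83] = 7.32*x + 0.69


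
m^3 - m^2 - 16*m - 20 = (m - 5)*(m + 2)^2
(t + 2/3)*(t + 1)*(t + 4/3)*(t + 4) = t^4 + 7*t^3 + 134*t^2/9 + 112*t/9 + 32/9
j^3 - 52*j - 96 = (j - 8)*(j + 2)*(j + 6)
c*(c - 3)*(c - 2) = c^3 - 5*c^2 + 6*c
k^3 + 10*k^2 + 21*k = k*(k + 3)*(k + 7)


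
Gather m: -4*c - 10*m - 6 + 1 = -4*c - 10*m - 5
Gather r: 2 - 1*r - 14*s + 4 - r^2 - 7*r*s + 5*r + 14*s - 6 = -r^2 + r*(4 - 7*s)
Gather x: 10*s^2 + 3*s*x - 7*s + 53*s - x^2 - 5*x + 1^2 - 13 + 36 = 10*s^2 + 46*s - x^2 + x*(3*s - 5) + 24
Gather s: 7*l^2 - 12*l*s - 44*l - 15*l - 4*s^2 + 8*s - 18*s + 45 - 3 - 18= 7*l^2 - 59*l - 4*s^2 + s*(-12*l - 10) + 24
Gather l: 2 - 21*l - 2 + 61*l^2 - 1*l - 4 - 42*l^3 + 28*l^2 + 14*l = -42*l^3 + 89*l^2 - 8*l - 4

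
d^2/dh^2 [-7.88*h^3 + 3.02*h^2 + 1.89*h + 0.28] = 6.04 - 47.28*h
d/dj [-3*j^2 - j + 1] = -6*j - 1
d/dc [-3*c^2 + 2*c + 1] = 2 - 6*c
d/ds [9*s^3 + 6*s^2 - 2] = 3*s*(9*s + 4)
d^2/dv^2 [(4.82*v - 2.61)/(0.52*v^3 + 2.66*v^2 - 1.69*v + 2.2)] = (7.819968*v^5 + 31.533216*v^4 + 18.917984*v^3 - 163.210848*v^2 - 80.9268360000001*v + 51.480118)/(0.140608*v^9 + 2.157792*v^8 + 9.667008*v^7 + 6.580088*v^6 - 13.159536*v^5 + 57.890478*v^4 - 56.615689*v^3 + 57.47346*v^2 - 24.5388*v + 10.648)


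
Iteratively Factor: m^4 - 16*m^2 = (m + 4)*(m^3 - 4*m^2) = (m - 4)*(m + 4)*(m^2) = m*(m - 4)*(m + 4)*(m)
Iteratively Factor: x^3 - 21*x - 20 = (x + 4)*(x^2 - 4*x - 5) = (x - 5)*(x + 4)*(x + 1)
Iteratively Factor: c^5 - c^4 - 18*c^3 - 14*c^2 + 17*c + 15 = (c - 1)*(c^4 - 18*c^2 - 32*c - 15) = (c - 1)*(c + 1)*(c^3 - c^2 - 17*c - 15) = (c - 1)*(c + 1)*(c + 3)*(c^2 - 4*c - 5) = (c - 1)*(c + 1)^2*(c + 3)*(c - 5)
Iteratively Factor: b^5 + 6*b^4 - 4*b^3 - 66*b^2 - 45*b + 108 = (b + 4)*(b^4 + 2*b^3 - 12*b^2 - 18*b + 27) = (b - 3)*(b + 4)*(b^3 + 5*b^2 + 3*b - 9) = (b - 3)*(b + 3)*(b + 4)*(b^2 + 2*b - 3) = (b - 3)*(b - 1)*(b + 3)*(b + 4)*(b + 3)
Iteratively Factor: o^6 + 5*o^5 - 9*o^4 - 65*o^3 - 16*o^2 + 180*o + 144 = (o + 2)*(o^5 + 3*o^4 - 15*o^3 - 35*o^2 + 54*o + 72) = (o + 1)*(o + 2)*(o^4 + 2*o^3 - 17*o^2 - 18*o + 72) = (o + 1)*(o + 2)*(o + 4)*(o^3 - 2*o^2 - 9*o + 18) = (o - 2)*(o + 1)*(o + 2)*(o + 4)*(o^2 - 9) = (o - 3)*(o - 2)*(o + 1)*(o + 2)*(o + 4)*(o + 3)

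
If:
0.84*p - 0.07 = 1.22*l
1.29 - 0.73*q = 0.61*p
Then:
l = 1.39868314969094 - 0.823972050524053*q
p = 2.11475409836066 - 1.19672131147541*q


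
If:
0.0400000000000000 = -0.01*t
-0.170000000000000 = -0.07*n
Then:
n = 2.43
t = -4.00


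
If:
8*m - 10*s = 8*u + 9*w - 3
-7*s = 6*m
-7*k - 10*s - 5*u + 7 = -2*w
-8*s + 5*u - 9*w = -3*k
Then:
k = 368*w/403 + 641/806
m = 1113*w/1612 - 399/1612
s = 171/806 - 477*w/806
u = 123*w/403 - 111/806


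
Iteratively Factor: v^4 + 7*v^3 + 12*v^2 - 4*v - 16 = (v + 2)*(v^3 + 5*v^2 + 2*v - 8) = (v + 2)^2*(v^2 + 3*v - 4) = (v - 1)*(v + 2)^2*(v + 4)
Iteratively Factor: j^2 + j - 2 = (j - 1)*(j + 2)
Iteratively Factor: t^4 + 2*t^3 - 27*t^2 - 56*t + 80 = (t - 1)*(t^3 + 3*t^2 - 24*t - 80) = (t - 1)*(t + 4)*(t^2 - t - 20) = (t - 1)*(t + 4)^2*(t - 5)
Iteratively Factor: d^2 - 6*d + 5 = (d - 5)*(d - 1)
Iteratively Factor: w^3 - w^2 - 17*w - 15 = (w - 5)*(w^2 + 4*w + 3) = (w - 5)*(w + 3)*(w + 1)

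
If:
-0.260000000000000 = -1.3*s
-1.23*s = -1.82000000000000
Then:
No Solution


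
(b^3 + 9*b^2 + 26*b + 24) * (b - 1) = b^4 + 8*b^3 + 17*b^2 - 2*b - 24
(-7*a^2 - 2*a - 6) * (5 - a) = 7*a^3 - 33*a^2 - 4*a - 30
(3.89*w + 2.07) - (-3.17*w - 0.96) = 7.06*w + 3.03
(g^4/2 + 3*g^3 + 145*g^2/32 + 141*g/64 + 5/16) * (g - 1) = g^5/2 + 5*g^4/2 + 49*g^3/32 - 149*g^2/64 - 121*g/64 - 5/16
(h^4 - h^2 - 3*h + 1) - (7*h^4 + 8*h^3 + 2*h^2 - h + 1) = -6*h^4 - 8*h^3 - 3*h^2 - 2*h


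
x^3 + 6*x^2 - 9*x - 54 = (x - 3)*(x + 3)*(x + 6)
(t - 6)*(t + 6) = t^2 - 36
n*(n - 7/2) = n^2 - 7*n/2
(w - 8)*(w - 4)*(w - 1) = w^3 - 13*w^2 + 44*w - 32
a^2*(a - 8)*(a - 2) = a^4 - 10*a^3 + 16*a^2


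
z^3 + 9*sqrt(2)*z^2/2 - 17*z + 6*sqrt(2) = (z - sqrt(2))*(z - sqrt(2)/2)*(z + 6*sqrt(2))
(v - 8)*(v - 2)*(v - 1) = v^3 - 11*v^2 + 26*v - 16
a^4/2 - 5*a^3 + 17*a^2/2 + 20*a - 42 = (a/2 + 1)*(a - 7)*(a - 3)*(a - 2)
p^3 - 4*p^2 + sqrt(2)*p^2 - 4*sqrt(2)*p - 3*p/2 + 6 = (p - 4)*(p - sqrt(2)/2)*(p + 3*sqrt(2)/2)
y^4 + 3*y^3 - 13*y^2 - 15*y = y*(y - 3)*(y + 1)*(y + 5)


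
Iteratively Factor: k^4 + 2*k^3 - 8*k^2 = (k)*(k^3 + 2*k^2 - 8*k) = k*(k - 2)*(k^2 + 4*k) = k^2*(k - 2)*(k + 4)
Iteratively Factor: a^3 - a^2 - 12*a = (a - 4)*(a^2 + 3*a) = a*(a - 4)*(a + 3)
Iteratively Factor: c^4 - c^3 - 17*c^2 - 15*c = (c + 1)*(c^3 - 2*c^2 - 15*c) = (c + 1)*(c + 3)*(c^2 - 5*c) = c*(c + 1)*(c + 3)*(c - 5)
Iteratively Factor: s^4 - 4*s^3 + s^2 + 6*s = (s - 2)*(s^3 - 2*s^2 - 3*s) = (s - 2)*(s + 1)*(s^2 - 3*s) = (s - 3)*(s - 2)*(s + 1)*(s)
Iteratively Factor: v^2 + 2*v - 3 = (v - 1)*(v + 3)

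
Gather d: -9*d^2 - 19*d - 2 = -9*d^2 - 19*d - 2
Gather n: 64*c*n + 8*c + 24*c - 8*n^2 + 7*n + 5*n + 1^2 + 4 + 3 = 32*c - 8*n^2 + n*(64*c + 12) + 8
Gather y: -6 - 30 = -36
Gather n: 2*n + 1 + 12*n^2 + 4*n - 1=12*n^2 + 6*n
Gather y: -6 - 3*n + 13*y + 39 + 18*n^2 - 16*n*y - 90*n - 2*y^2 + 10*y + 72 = 18*n^2 - 93*n - 2*y^2 + y*(23 - 16*n) + 105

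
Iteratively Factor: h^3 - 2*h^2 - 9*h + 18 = (h - 2)*(h^2 - 9) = (h - 3)*(h - 2)*(h + 3)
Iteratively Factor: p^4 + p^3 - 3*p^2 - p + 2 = (p - 1)*(p^3 + 2*p^2 - p - 2) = (p - 1)^2*(p^2 + 3*p + 2) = (p - 1)^2*(p + 2)*(p + 1)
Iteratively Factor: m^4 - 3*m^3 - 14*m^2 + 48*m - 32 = (m - 2)*(m^3 - m^2 - 16*m + 16) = (m - 2)*(m + 4)*(m^2 - 5*m + 4) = (m - 4)*(m - 2)*(m + 4)*(m - 1)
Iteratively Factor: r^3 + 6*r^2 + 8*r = (r)*(r^2 + 6*r + 8) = r*(r + 4)*(r + 2)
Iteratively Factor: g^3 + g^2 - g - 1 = (g + 1)*(g^2 - 1) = (g + 1)^2*(g - 1)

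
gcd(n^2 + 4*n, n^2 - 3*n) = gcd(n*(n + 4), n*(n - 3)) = n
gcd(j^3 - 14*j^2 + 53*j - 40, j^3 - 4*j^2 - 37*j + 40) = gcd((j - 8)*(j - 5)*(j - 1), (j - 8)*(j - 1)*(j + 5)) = j^2 - 9*j + 8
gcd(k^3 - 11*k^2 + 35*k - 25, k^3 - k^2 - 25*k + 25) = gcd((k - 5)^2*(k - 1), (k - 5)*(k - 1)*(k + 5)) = k^2 - 6*k + 5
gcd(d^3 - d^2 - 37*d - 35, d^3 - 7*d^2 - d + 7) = d^2 - 6*d - 7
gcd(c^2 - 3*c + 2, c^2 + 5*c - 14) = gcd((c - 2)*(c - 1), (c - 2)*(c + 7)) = c - 2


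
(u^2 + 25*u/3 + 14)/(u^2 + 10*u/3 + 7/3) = (u + 6)/(u + 1)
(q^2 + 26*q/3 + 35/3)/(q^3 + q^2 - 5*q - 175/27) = 9*(q + 7)/(9*q^2 - 6*q - 35)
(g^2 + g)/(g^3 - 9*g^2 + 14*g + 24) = g/(g^2 - 10*g + 24)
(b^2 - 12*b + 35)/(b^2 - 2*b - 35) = (b - 5)/(b + 5)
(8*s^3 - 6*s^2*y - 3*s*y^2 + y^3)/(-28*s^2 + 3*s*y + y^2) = (-2*s^2 + s*y + y^2)/(7*s + y)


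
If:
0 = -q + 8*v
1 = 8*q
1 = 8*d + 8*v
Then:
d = 7/64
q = 1/8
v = 1/64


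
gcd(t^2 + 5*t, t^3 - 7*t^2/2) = t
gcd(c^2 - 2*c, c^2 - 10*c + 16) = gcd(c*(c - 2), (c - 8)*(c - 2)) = c - 2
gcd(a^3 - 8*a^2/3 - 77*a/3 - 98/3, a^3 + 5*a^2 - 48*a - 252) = a - 7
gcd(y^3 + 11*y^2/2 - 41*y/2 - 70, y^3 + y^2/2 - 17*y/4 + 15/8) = y + 5/2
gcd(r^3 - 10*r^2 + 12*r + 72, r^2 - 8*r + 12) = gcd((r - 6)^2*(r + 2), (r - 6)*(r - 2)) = r - 6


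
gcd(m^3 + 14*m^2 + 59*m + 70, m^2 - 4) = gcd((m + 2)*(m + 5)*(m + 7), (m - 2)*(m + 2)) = m + 2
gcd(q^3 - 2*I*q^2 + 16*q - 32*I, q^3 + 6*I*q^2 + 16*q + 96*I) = q^2 + 16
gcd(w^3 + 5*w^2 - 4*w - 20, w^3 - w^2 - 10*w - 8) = w + 2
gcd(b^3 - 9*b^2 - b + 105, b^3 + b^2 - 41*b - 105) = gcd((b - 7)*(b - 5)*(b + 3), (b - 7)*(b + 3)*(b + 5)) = b^2 - 4*b - 21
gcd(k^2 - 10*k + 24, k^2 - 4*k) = k - 4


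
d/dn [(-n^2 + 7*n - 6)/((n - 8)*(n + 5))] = 2*(-2*n^2 + 46*n - 149)/(n^4 - 6*n^3 - 71*n^2 + 240*n + 1600)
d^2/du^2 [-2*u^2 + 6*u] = -4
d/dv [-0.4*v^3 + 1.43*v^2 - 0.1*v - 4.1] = -1.2*v^2 + 2.86*v - 0.1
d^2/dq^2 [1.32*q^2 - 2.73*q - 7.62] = 2.64000000000000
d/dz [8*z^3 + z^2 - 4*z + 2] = 24*z^2 + 2*z - 4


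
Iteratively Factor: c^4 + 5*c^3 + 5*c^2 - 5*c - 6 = (c + 1)*(c^3 + 4*c^2 + c - 6) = (c + 1)*(c + 3)*(c^2 + c - 2) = (c - 1)*(c + 1)*(c + 3)*(c + 2)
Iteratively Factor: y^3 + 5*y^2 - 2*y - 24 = (y - 2)*(y^2 + 7*y + 12) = (y - 2)*(y + 3)*(y + 4)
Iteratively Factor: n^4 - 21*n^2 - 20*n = (n - 5)*(n^3 + 5*n^2 + 4*n) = n*(n - 5)*(n^2 + 5*n + 4) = n*(n - 5)*(n + 4)*(n + 1)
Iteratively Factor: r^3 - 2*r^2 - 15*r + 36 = (r + 4)*(r^2 - 6*r + 9) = (r - 3)*(r + 4)*(r - 3)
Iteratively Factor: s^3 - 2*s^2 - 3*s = (s - 3)*(s^2 + s) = s*(s - 3)*(s + 1)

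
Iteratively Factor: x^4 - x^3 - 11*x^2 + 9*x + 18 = (x - 2)*(x^3 + x^2 - 9*x - 9) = (x - 2)*(x + 3)*(x^2 - 2*x - 3) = (x - 3)*(x - 2)*(x + 3)*(x + 1)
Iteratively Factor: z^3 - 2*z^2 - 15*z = (z - 5)*(z^2 + 3*z) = (z - 5)*(z + 3)*(z)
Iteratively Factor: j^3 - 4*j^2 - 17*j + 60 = (j - 3)*(j^2 - j - 20) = (j - 3)*(j + 4)*(j - 5)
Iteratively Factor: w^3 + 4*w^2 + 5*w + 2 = (w + 1)*(w^2 + 3*w + 2) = (w + 1)^2*(w + 2)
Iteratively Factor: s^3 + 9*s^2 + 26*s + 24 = (s + 3)*(s^2 + 6*s + 8) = (s + 2)*(s + 3)*(s + 4)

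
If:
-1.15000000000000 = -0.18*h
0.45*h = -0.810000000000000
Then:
No Solution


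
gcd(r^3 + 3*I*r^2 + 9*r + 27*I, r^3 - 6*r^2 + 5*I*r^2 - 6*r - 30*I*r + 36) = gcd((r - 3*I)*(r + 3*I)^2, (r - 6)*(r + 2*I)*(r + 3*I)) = r + 3*I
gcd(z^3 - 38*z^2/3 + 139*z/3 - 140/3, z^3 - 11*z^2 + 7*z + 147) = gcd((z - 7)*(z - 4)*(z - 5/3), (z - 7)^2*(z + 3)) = z - 7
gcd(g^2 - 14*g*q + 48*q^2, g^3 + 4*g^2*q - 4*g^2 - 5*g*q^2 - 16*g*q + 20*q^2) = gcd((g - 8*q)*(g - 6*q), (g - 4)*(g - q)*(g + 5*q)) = 1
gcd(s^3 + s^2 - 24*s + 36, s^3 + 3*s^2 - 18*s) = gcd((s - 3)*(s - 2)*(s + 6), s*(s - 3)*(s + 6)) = s^2 + 3*s - 18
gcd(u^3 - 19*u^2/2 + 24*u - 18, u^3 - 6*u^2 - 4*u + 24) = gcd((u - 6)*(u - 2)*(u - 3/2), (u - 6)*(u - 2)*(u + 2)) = u^2 - 8*u + 12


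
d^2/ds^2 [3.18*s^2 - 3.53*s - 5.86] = 6.36000000000000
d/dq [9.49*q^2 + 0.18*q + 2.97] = 18.98*q + 0.18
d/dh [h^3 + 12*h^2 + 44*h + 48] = 3*h^2 + 24*h + 44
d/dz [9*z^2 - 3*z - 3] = 18*z - 3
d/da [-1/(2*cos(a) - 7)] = -2*sin(a)/(2*cos(a) - 7)^2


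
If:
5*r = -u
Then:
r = -u/5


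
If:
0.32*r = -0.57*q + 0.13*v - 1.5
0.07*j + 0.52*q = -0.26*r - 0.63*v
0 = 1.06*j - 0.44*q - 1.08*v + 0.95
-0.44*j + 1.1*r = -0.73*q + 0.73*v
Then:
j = -0.64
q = -4.44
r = 4.06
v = 2.06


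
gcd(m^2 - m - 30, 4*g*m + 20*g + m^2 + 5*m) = m + 5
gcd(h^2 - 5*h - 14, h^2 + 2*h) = h + 2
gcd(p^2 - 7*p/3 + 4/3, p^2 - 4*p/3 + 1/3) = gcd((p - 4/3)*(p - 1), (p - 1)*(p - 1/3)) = p - 1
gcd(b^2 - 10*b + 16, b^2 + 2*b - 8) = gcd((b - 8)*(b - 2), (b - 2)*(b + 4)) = b - 2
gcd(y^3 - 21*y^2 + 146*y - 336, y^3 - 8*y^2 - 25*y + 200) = y - 8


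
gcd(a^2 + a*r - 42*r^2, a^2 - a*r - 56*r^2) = a + 7*r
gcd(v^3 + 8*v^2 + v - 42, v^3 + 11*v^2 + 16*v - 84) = v^2 + 5*v - 14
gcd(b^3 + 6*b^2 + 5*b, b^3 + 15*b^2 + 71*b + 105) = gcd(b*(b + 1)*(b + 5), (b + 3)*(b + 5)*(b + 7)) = b + 5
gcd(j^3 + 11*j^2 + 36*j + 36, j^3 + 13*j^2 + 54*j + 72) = j^2 + 9*j + 18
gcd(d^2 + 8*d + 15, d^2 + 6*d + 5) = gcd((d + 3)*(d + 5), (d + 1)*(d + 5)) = d + 5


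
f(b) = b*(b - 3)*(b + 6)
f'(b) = b*(b - 3) + b*(b + 6) + (b - 3)*(b + 6) = 3*b^2 + 6*b - 18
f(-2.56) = 48.96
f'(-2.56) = -13.70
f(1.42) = -16.65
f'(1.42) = -3.43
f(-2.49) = 47.98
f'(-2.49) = -14.34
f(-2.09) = 41.59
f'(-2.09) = -17.44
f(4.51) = 71.57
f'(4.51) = 70.08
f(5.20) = 128.13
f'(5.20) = 94.32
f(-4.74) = 46.23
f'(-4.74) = 20.96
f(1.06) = -14.52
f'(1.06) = -8.27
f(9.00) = 810.00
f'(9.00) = 279.00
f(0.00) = 0.00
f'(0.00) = -18.00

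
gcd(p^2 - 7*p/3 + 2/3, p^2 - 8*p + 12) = p - 2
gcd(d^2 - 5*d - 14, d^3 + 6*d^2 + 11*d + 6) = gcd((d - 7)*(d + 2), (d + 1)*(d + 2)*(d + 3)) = d + 2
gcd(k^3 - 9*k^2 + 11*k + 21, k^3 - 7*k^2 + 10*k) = 1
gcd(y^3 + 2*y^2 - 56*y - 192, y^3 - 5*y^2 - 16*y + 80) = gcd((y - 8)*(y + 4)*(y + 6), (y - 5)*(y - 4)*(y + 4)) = y + 4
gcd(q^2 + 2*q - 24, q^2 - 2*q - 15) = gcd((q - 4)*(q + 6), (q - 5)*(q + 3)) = 1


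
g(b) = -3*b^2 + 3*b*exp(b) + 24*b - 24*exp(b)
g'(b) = 3*b*exp(b) - 6*b - 21*exp(b) + 24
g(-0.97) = -36.30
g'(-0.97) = 20.76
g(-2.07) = -66.35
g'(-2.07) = 32.99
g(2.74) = -201.15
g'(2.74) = -190.36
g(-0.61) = -29.79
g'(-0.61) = 15.26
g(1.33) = -49.05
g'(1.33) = -48.30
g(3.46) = -386.22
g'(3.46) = -334.66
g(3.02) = -261.02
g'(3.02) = -238.79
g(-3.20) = -108.89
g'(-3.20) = 41.95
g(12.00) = 1952913.50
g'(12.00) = 2441273.87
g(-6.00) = -252.10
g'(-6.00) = 59.90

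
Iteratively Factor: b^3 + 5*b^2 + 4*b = (b + 4)*(b^2 + b) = b*(b + 4)*(b + 1)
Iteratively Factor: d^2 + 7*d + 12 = (d + 4)*(d + 3)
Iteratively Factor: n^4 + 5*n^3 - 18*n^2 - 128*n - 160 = (n + 4)*(n^3 + n^2 - 22*n - 40) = (n + 4)^2*(n^2 - 3*n - 10) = (n - 5)*(n + 4)^2*(n + 2)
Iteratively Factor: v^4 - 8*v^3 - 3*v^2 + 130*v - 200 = (v - 2)*(v^3 - 6*v^2 - 15*v + 100) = (v - 2)*(v + 4)*(v^2 - 10*v + 25) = (v - 5)*(v - 2)*(v + 4)*(v - 5)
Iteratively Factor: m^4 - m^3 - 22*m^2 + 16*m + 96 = (m - 3)*(m^3 + 2*m^2 - 16*m - 32) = (m - 3)*(m + 2)*(m^2 - 16) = (m - 3)*(m + 2)*(m + 4)*(m - 4)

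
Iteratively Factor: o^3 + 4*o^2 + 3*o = (o + 1)*(o^2 + 3*o) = (o + 1)*(o + 3)*(o)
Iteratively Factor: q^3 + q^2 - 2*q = (q)*(q^2 + q - 2) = q*(q - 1)*(q + 2)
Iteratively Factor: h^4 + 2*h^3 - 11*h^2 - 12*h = (h)*(h^3 + 2*h^2 - 11*h - 12) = h*(h + 1)*(h^2 + h - 12) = h*(h - 3)*(h + 1)*(h + 4)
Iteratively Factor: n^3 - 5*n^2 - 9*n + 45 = (n + 3)*(n^2 - 8*n + 15) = (n - 5)*(n + 3)*(n - 3)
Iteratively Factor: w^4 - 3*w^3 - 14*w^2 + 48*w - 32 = (w - 2)*(w^3 - w^2 - 16*w + 16) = (w - 2)*(w + 4)*(w^2 - 5*w + 4) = (w - 2)*(w - 1)*(w + 4)*(w - 4)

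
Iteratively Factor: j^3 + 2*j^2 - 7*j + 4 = (j + 4)*(j^2 - 2*j + 1) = (j - 1)*(j + 4)*(j - 1)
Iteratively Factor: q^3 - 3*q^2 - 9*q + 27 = (q + 3)*(q^2 - 6*q + 9) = (q - 3)*(q + 3)*(q - 3)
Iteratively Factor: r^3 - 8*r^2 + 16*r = (r - 4)*(r^2 - 4*r) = r*(r - 4)*(r - 4)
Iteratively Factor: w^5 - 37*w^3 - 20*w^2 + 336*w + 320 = (w + 4)*(w^4 - 4*w^3 - 21*w^2 + 64*w + 80) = (w - 4)*(w + 4)*(w^3 - 21*w - 20) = (w - 5)*(w - 4)*(w + 4)*(w^2 + 5*w + 4) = (w - 5)*(w - 4)*(w + 1)*(w + 4)*(w + 4)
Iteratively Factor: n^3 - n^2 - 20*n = (n - 5)*(n^2 + 4*n) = (n - 5)*(n + 4)*(n)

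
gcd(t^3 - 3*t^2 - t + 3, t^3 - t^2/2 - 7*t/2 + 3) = t - 1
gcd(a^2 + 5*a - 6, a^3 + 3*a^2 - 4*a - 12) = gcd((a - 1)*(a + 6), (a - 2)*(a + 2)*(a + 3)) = 1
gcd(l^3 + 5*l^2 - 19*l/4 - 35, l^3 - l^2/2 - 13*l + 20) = l^2 + 3*l/2 - 10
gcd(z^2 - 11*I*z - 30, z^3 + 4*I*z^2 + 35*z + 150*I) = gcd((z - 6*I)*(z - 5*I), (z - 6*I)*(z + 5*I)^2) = z - 6*I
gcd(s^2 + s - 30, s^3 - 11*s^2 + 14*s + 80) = s - 5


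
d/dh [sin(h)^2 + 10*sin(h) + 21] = 2*(sin(h) + 5)*cos(h)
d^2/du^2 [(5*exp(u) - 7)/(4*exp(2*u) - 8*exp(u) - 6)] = (20*exp(4*u) - 72*exp(3*u) + 348*exp(2*u) - 340*exp(u) + 129)*exp(u)/(2*(8*exp(6*u) - 48*exp(5*u) + 60*exp(4*u) + 80*exp(3*u) - 90*exp(2*u) - 108*exp(u) - 27))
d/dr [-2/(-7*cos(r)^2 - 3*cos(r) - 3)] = 2*(14*cos(r) + 3)*sin(r)/(7*cos(r)^2 + 3*cos(r) + 3)^2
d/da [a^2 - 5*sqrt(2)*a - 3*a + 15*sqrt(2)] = 2*a - 5*sqrt(2) - 3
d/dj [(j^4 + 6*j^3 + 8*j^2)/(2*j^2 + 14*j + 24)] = j*(2*j^2 + 11*j + 12)/(2*(j^2 + 6*j + 9))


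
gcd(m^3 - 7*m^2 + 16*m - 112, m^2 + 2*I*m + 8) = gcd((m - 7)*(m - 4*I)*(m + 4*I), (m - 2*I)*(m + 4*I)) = m + 4*I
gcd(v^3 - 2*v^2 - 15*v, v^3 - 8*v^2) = v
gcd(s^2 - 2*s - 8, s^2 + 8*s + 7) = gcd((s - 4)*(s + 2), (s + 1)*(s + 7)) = 1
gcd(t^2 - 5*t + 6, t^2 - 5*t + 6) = t^2 - 5*t + 6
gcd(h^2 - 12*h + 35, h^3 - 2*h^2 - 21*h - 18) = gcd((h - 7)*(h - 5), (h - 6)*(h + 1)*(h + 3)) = 1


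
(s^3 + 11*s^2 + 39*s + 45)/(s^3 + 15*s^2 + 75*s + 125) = (s^2 + 6*s + 9)/(s^2 + 10*s + 25)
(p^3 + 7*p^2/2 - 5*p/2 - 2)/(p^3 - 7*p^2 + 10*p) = (2*p^3 + 7*p^2 - 5*p - 4)/(2*p*(p^2 - 7*p + 10))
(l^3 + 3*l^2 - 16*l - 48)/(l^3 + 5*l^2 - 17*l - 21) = (l^3 + 3*l^2 - 16*l - 48)/(l^3 + 5*l^2 - 17*l - 21)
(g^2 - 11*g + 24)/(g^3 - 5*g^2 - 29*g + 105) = (g - 8)/(g^2 - 2*g - 35)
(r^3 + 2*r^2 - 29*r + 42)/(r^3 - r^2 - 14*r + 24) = (r + 7)/(r + 4)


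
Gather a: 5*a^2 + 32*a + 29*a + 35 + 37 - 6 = 5*a^2 + 61*a + 66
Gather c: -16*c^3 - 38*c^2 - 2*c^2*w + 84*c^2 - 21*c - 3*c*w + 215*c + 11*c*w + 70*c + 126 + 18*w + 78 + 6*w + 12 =-16*c^3 + c^2*(46 - 2*w) + c*(8*w + 264) + 24*w + 216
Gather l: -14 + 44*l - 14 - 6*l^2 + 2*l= -6*l^2 + 46*l - 28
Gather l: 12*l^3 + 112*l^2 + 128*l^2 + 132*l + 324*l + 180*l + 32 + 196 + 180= 12*l^3 + 240*l^2 + 636*l + 408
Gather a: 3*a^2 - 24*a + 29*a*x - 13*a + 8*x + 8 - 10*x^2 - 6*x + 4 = 3*a^2 + a*(29*x - 37) - 10*x^2 + 2*x + 12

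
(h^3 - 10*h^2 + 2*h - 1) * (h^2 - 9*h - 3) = h^5 - 19*h^4 + 89*h^3 + 11*h^2 + 3*h + 3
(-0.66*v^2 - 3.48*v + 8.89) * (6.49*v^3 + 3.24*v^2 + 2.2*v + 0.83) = -4.2834*v^5 - 24.7236*v^4 + 44.9689*v^3 + 20.5998*v^2 + 16.6696*v + 7.3787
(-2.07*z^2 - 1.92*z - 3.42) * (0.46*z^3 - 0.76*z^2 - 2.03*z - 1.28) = -0.9522*z^5 + 0.69*z^4 + 4.0881*z^3 + 9.1464*z^2 + 9.4002*z + 4.3776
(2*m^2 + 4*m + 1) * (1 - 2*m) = -4*m^3 - 6*m^2 + 2*m + 1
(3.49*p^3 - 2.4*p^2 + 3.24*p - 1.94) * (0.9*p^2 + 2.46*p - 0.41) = 3.141*p^5 + 6.4254*p^4 - 4.4189*p^3 + 7.2084*p^2 - 6.1008*p + 0.7954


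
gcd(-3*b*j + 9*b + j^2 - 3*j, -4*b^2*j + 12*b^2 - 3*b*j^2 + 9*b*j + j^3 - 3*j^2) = j - 3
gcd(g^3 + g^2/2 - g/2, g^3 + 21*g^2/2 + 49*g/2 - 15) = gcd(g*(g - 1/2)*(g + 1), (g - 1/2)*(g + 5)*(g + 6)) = g - 1/2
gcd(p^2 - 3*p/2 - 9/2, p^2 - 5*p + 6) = p - 3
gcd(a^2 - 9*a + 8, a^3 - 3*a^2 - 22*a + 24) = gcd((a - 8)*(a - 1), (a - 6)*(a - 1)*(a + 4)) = a - 1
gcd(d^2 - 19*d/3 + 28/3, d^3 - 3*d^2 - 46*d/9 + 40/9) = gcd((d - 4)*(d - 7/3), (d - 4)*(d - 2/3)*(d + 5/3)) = d - 4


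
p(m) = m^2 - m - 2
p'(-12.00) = -25.00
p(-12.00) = 154.00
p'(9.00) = 17.00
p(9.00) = 70.00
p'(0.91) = 0.82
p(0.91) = -2.08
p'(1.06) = 1.12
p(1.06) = -1.94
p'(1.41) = 1.82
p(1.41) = -1.42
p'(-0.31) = -1.62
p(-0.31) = -1.59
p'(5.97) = 10.94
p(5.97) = 27.67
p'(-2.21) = -5.42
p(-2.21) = 5.09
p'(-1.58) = -4.16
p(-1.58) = 2.08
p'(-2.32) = -5.64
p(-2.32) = 5.70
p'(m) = 2*m - 1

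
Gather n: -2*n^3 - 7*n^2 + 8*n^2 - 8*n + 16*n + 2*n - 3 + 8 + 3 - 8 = -2*n^3 + n^2 + 10*n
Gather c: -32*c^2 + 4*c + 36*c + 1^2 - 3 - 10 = -32*c^2 + 40*c - 12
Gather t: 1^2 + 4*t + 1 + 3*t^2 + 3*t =3*t^2 + 7*t + 2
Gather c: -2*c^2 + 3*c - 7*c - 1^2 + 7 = -2*c^2 - 4*c + 6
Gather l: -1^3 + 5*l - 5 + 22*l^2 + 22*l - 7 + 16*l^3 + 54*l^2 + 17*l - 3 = 16*l^3 + 76*l^2 + 44*l - 16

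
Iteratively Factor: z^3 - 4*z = (z - 2)*(z^2 + 2*z) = z*(z - 2)*(z + 2)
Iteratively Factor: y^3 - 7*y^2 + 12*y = (y - 4)*(y^2 - 3*y) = (y - 4)*(y - 3)*(y)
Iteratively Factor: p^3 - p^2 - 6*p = (p + 2)*(p^2 - 3*p) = (p - 3)*(p + 2)*(p)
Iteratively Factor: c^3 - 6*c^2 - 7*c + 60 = (c - 5)*(c^2 - c - 12) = (c - 5)*(c - 4)*(c + 3)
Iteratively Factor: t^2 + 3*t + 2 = (t + 1)*(t + 2)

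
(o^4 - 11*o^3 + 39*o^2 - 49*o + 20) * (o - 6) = o^5 - 17*o^4 + 105*o^3 - 283*o^2 + 314*o - 120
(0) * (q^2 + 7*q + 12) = 0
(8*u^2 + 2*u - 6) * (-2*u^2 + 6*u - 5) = -16*u^4 + 44*u^3 - 16*u^2 - 46*u + 30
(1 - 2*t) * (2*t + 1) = 1 - 4*t^2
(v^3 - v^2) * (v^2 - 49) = v^5 - v^4 - 49*v^3 + 49*v^2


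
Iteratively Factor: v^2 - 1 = (v - 1)*(v + 1)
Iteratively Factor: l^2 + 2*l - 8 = (l - 2)*(l + 4)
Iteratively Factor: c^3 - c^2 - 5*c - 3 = (c + 1)*(c^2 - 2*c - 3) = (c + 1)^2*(c - 3)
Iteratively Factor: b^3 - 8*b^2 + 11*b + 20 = (b - 5)*(b^2 - 3*b - 4) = (b - 5)*(b + 1)*(b - 4)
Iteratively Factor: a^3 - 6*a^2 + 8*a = (a)*(a^2 - 6*a + 8) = a*(a - 4)*(a - 2)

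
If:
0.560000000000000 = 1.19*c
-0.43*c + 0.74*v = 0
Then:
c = 0.47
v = 0.27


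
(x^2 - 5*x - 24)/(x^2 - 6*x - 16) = (x + 3)/(x + 2)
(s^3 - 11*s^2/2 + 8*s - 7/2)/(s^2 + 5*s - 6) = (2*s^2 - 9*s + 7)/(2*(s + 6))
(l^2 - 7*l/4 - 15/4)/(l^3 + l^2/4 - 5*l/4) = (l - 3)/(l*(l - 1))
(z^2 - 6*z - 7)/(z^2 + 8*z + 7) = (z - 7)/(z + 7)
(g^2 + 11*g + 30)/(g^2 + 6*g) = (g + 5)/g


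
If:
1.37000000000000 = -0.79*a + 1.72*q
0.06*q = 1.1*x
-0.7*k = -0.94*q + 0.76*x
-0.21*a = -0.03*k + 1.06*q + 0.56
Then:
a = -2.02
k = -0.17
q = -0.13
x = -0.01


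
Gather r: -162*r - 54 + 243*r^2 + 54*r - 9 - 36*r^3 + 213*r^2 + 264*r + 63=-36*r^3 + 456*r^2 + 156*r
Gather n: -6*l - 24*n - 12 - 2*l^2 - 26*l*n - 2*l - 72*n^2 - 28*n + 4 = -2*l^2 - 8*l - 72*n^2 + n*(-26*l - 52) - 8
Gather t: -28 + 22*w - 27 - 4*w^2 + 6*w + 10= -4*w^2 + 28*w - 45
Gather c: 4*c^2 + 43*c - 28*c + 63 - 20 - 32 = 4*c^2 + 15*c + 11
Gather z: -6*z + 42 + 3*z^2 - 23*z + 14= 3*z^2 - 29*z + 56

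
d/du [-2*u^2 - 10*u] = -4*u - 10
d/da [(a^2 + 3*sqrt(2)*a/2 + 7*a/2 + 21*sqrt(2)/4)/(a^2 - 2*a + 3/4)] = 2*(-44*a^2 - 12*sqrt(2)*a^2 - 84*sqrt(2)*a + 12*a + 21 + 93*sqrt(2))/(16*a^4 - 64*a^3 + 88*a^2 - 48*a + 9)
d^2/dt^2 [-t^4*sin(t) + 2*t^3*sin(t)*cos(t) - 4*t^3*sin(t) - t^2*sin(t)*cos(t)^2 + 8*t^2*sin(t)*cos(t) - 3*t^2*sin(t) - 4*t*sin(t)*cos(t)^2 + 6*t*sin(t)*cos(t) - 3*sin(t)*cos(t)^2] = t^4*sin(t) + 4*t^3*sin(t) - 4*t^3*sin(2*t) - 8*t^3*cos(t) - 35*t^2*sin(t)/4 - 16*t^2*sin(2*t) + 9*t^2*sin(3*t)/4 - 24*t^2*cos(t) + 12*t^2*cos(2*t) - 23*t*sin(t) - 6*t*sin(2*t) + 9*t*sin(3*t) - 13*t*cos(t) + 32*t*cos(2*t) - 3*t*cos(3*t) - 23*sin(t)/4 + 8*sin(2*t) + 25*sin(3*t)/4 - 2*cos(t) + 12*cos(2*t) - 6*cos(3*t)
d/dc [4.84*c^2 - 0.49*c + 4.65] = 9.68*c - 0.49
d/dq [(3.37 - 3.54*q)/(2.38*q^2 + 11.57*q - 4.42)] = (8.4252*q^2 - 16.0412*q - 23.3441)/(5.6644*q^4 + 55.0732*q^3 + 112.8257*q^2 - 102.2788*q + 19.5364)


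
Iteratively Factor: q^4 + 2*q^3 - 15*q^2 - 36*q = (q + 3)*(q^3 - q^2 - 12*q) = q*(q + 3)*(q^2 - q - 12) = q*(q + 3)^2*(q - 4)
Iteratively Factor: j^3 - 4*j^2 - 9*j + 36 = (j - 4)*(j^2 - 9) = (j - 4)*(j - 3)*(j + 3)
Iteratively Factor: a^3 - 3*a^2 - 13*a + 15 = (a + 3)*(a^2 - 6*a + 5) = (a - 1)*(a + 3)*(a - 5)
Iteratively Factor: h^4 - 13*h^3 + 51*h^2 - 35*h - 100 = (h - 4)*(h^3 - 9*h^2 + 15*h + 25) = (h - 5)*(h - 4)*(h^2 - 4*h - 5) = (h - 5)^2*(h - 4)*(h + 1)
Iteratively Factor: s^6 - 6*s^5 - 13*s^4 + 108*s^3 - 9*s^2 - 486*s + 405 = (s + 3)*(s^5 - 9*s^4 + 14*s^3 + 66*s^2 - 207*s + 135) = (s + 3)^2*(s^4 - 12*s^3 + 50*s^2 - 84*s + 45) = (s - 1)*(s + 3)^2*(s^3 - 11*s^2 + 39*s - 45) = (s - 5)*(s - 1)*(s + 3)^2*(s^2 - 6*s + 9) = (s - 5)*(s - 3)*(s - 1)*(s + 3)^2*(s - 3)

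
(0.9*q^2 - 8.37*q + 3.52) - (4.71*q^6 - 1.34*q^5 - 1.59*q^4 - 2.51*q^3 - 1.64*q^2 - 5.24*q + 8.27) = -4.71*q^6 + 1.34*q^5 + 1.59*q^4 + 2.51*q^3 + 2.54*q^2 - 3.13*q - 4.75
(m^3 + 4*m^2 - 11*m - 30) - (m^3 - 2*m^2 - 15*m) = 6*m^2 + 4*m - 30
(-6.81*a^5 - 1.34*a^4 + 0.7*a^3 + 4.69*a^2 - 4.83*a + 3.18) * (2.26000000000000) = -15.3906*a^5 - 3.0284*a^4 + 1.582*a^3 + 10.5994*a^2 - 10.9158*a + 7.1868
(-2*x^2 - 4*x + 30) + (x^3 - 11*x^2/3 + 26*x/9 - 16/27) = x^3 - 17*x^2/3 - 10*x/9 + 794/27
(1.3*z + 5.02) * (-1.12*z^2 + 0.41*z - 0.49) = -1.456*z^3 - 5.0894*z^2 + 1.4212*z - 2.4598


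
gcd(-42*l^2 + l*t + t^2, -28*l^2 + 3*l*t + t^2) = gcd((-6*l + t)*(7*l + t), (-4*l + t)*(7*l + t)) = 7*l + t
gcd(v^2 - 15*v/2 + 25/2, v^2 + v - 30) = v - 5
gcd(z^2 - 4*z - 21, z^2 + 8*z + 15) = z + 3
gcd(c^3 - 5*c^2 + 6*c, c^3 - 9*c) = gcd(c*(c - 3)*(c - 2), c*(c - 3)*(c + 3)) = c^2 - 3*c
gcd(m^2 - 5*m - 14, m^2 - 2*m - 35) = m - 7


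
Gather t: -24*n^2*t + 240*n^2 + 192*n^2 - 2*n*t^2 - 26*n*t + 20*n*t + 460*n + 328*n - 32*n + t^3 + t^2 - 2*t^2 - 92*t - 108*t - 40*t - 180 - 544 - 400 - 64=432*n^2 + 756*n + t^3 + t^2*(-2*n - 1) + t*(-24*n^2 - 6*n - 240) - 1188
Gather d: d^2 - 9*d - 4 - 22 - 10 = d^2 - 9*d - 36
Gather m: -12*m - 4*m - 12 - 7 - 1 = -16*m - 20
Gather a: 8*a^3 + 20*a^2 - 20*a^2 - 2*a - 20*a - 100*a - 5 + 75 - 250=8*a^3 - 122*a - 180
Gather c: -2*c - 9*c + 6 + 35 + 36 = 77 - 11*c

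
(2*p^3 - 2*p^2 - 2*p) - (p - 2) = 2*p^3 - 2*p^2 - 3*p + 2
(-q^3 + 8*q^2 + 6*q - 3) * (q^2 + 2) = -q^5 + 8*q^4 + 4*q^3 + 13*q^2 + 12*q - 6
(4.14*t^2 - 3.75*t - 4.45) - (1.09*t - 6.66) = 4.14*t^2 - 4.84*t + 2.21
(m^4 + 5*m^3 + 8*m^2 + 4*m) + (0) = m^4 + 5*m^3 + 8*m^2 + 4*m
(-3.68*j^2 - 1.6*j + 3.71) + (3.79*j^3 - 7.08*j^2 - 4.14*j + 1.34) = 3.79*j^3 - 10.76*j^2 - 5.74*j + 5.05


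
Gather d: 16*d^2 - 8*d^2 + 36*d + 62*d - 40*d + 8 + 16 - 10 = 8*d^2 + 58*d + 14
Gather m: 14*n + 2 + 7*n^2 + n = 7*n^2 + 15*n + 2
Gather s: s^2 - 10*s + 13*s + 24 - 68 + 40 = s^2 + 3*s - 4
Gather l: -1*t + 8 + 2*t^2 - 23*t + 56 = 2*t^2 - 24*t + 64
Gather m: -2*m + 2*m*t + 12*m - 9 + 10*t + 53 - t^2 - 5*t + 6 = m*(2*t + 10) - t^2 + 5*t + 50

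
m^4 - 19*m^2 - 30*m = m*(m - 5)*(m + 2)*(m + 3)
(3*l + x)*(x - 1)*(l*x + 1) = 3*l^2*x^2 - 3*l^2*x + l*x^3 - l*x^2 + 3*l*x - 3*l + x^2 - x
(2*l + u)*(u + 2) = 2*l*u + 4*l + u^2 + 2*u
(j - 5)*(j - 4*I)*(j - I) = j^3 - 5*j^2 - 5*I*j^2 - 4*j + 25*I*j + 20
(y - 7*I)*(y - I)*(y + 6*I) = y^3 - 2*I*y^2 + 41*y - 42*I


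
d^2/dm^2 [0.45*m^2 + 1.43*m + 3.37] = 0.900000000000000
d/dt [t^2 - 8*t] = 2*t - 8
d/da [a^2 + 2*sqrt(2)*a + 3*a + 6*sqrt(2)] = 2*a + 2*sqrt(2) + 3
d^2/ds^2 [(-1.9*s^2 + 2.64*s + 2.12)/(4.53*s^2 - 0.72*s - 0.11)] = (-5.6843418860808e-14*s^4 + 95.956272*s^3 + 255.345228*s^2 - 33.59448*s + 3.846652)/(92.959677*s^6 - 44.325144*s^5 + 0.273158999999999*s^4 + 1.779408*s^3 - 0.006633*s^2 - 0.026136*s - 0.001331)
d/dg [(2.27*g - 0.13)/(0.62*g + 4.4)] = (6.242532*g + 44.30184)/(0.62*g + 4.4)^3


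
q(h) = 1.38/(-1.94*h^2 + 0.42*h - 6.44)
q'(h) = 1.38*(3.88*h - 0.42)/(-1.94*h^2 + 0.42*h - 6.44)^2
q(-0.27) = -0.21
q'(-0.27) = -0.05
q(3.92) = -0.04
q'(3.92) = 0.02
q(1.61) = -0.13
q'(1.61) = 0.07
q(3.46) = -0.05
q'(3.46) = 0.02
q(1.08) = -0.17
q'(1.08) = 0.08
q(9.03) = -0.01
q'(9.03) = 0.00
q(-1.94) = -0.09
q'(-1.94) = -0.05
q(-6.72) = -0.01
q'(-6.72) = -0.00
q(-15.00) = -0.00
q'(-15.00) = -0.00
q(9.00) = -0.01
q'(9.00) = 0.00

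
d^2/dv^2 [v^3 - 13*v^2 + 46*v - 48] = 6*v - 26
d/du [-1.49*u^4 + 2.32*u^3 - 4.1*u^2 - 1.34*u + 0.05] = -5.96*u^3 + 6.96*u^2 - 8.2*u - 1.34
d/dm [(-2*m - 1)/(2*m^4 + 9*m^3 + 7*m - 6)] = (-4*m^4 - 18*m^3 - 14*m + (2*m + 1)*(8*m^3 + 27*m^2 + 7) + 12)/(2*m^4 + 9*m^3 + 7*m - 6)^2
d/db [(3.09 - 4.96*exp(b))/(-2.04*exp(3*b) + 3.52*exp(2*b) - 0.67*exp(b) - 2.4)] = (-20.2368*exp(3*b) + 36.37*exp(2*b) - 21.7536*exp(b) + 13.9743)*exp(b)/(4.1616*exp(6*b) - 14.3616*exp(5*b) + 15.124*exp(4*b) + 5.0752*exp(3*b) - 16.4471*exp(2*b) + 3.216*exp(b) + 5.76)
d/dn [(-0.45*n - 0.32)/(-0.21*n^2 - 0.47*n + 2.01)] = (0.0945*n^2 + 0.2115*n - (0.42*n + 0.47)*(0.45*n + 0.32) - 0.9045)/(0.21*n^2 + 0.47*n - 2.01)^2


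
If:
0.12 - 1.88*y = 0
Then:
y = 0.06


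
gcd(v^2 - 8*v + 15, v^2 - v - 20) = v - 5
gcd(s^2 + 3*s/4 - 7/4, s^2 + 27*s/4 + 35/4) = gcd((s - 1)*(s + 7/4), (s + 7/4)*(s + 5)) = s + 7/4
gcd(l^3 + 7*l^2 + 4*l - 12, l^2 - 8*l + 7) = l - 1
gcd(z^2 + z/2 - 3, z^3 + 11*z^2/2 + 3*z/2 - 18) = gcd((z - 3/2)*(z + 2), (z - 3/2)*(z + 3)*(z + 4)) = z - 3/2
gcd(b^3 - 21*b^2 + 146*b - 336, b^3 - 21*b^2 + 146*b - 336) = b^3 - 21*b^2 + 146*b - 336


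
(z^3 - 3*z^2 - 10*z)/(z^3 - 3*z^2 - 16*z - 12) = z*(z - 5)/(z^2 - 5*z - 6)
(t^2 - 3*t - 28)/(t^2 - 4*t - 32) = (t - 7)/(t - 8)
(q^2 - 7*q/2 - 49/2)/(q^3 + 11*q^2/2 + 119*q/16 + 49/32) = 16*(q - 7)/(16*q^2 + 32*q + 7)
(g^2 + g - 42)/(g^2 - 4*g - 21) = (-g^2 - g + 42)/(-g^2 + 4*g + 21)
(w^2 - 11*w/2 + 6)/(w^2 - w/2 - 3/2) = (w - 4)/(w + 1)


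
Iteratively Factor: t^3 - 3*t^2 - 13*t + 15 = (t - 5)*(t^2 + 2*t - 3) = (t - 5)*(t - 1)*(t + 3)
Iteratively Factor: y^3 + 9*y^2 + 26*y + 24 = (y + 4)*(y^2 + 5*y + 6) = (y + 2)*(y + 4)*(y + 3)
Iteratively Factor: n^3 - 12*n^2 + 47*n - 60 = (n - 3)*(n^2 - 9*n + 20) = (n - 4)*(n - 3)*(n - 5)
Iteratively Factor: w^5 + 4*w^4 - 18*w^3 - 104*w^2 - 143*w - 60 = (w + 1)*(w^4 + 3*w^3 - 21*w^2 - 83*w - 60) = (w - 5)*(w + 1)*(w^3 + 8*w^2 + 19*w + 12) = (w - 5)*(w + 1)*(w + 4)*(w^2 + 4*w + 3) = (w - 5)*(w + 1)^2*(w + 4)*(w + 3)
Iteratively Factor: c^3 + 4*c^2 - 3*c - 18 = (c - 2)*(c^2 + 6*c + 9) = (c - 2)*(c + 3)*(c + 3)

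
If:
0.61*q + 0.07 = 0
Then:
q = -0.11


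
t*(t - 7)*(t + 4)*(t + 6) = t^4 + 3*t^3 - 46*t^2 - 168*t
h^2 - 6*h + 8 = (h - 4)*(h - 2)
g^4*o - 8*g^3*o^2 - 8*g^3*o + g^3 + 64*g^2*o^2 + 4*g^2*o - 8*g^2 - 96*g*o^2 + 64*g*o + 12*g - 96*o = (g - 6)*(g - 2)*(g - 8*o)*(g*o + 1)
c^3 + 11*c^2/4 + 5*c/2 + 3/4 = (c + 3/4)*(c + 1)^2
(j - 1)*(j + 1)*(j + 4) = j^3 + 4*j^2 - j - 4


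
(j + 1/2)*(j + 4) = j^2 + 9*j/2 + 2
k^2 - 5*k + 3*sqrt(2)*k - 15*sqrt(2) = (k - 5)*(k + 3*sqrt(2))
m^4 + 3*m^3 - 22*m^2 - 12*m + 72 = (m - 3)*(m - 2)*(m + 2)*(m + 6)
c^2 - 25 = (c - 5)*(c + 5)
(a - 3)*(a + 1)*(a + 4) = a^3 + 2*a^2 - 11*a - 12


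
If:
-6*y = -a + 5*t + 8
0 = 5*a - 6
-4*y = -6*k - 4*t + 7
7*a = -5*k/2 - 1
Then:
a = 6/5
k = -94/25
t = 1877/550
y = -175/44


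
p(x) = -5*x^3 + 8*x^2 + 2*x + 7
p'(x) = -15*x^2 + 16*x + 2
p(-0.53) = 8.93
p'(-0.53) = -10.69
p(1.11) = 12.24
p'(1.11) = 1.28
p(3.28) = -76.81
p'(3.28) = -106.90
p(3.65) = -122.26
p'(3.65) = -139.44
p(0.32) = 8.30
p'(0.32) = 5.58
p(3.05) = -54.34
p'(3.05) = -88.74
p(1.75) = 8.20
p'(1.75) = -15.94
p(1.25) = 12.23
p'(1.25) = -1.44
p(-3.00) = 208.00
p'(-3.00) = -181.00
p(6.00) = -773.00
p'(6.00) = -442.00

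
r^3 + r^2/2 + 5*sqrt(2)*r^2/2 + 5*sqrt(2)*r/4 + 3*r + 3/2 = (r + 1/2)*(r + sqrt(2))*(r + 3*sqrt(2)/2)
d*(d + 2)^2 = d^3 + 4*d^2 + 4*d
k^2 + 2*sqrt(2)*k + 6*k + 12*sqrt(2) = (k + 6)*(k + 2*sqrt(2))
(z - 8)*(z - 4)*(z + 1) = z^3 - 11*z^2 + 20*z + 32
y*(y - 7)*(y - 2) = y^3 - 9*y^2 + 14*y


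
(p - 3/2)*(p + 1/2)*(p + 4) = p^3 + 3*p^2 - 19*p/4 - 3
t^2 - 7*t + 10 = (t - 5)*(t - 2)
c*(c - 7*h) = c^2 - 7*c*h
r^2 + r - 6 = (r - 2)*(r + 3)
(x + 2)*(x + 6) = x^2 + 8*x + 12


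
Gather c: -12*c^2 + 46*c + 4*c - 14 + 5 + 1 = -12*c^2 + 50*c - 8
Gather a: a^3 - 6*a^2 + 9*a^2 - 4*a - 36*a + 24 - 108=a^3 + 3*a^2 - 40*a - 84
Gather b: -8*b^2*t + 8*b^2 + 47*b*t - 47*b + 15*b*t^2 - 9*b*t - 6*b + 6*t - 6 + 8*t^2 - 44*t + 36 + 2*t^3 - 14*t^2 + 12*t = b^2*(8 - 8*t) + b*(15*t^2 + 38*t - 53) + 2*t^3 - 6*t^2 - 26*t + 30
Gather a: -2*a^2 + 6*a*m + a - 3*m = -2*a^2 + a*(6*m + 1) - 3*m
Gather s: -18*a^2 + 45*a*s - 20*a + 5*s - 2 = -18*a^2 - 20*a + s*(45*a + 5) - 2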